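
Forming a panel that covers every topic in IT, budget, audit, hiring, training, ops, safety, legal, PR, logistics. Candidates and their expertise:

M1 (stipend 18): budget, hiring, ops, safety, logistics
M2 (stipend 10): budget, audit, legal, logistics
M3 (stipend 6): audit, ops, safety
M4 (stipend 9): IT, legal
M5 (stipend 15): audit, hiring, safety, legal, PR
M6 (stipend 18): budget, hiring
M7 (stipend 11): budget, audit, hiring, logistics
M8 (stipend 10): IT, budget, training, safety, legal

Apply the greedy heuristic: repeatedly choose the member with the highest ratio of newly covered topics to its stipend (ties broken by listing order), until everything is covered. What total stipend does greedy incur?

42

Pick 1: M3 adds 3 new (audit, ops, safety) at stipend 6 (ratio 3/6).
Pick 2: M8 adds 4 new (IT, budget, training, legal) at stipend 10 (ratio 4/10).
Pick 3: M7 adds 2 new (hiring, logistics) at stipend 11 (ratio 2/11).
Pick 4: M5 adds 1 new (PR) at stipend 15 (ratio 1/15).
Greedy total stipend: 6 + 10 + 11 + 15 = 42. (The true optimum is 41, so greedy overshoots here.)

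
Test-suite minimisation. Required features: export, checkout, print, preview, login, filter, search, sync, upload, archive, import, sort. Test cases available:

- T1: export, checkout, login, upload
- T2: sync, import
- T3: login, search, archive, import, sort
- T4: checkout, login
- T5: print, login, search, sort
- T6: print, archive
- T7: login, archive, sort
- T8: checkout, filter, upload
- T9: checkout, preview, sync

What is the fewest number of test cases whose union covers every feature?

5

T1, T3, T5, T8, T9 together cover {export, checkout, print, preview, login, filter, search, sync, upload, archive, import, sort} — every feature.
No 4 of the 9 test cases cover everything (all 126 size-4 selections fall short), so 5 is minimum.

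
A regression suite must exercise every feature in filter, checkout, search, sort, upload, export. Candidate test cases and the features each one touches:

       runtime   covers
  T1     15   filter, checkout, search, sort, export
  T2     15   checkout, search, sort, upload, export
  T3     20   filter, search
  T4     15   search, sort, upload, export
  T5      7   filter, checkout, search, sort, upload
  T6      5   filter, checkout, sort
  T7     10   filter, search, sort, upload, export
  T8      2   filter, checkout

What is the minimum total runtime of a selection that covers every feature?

12

T7, T8 cover every feature at runtime 10 + 2 = 12.
Any cover uses at least 2 test cases; among all covering selections none totals below 12.
Greedy by coverage-per-runtime would pick T8, T5, T7 for 19 — worse than the optimum 12.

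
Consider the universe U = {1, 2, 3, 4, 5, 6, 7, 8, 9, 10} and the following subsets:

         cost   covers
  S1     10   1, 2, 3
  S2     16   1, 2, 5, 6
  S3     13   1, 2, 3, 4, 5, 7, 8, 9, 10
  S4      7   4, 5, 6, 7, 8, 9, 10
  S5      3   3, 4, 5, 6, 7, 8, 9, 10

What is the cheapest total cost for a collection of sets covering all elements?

13

S1, S5 cover every element at cost 10 + 3 = 13.
Any cover uses at least 2 sets; among all covering selections none totals below 13.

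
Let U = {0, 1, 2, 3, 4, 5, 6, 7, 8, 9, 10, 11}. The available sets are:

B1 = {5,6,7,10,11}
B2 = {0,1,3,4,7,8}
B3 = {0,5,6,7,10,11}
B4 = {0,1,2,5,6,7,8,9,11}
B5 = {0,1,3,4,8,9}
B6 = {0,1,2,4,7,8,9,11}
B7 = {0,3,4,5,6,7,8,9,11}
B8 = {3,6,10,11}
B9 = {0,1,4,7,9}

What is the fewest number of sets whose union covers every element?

B1, B2, B4 together cover {0, 1, 2, 3, 4, 5, 6, 7, 8, 9, 10, 11} — every element.
No 2 of the 9 sets cover everything (all 36 pairs fall short), so 3 is minimum.

3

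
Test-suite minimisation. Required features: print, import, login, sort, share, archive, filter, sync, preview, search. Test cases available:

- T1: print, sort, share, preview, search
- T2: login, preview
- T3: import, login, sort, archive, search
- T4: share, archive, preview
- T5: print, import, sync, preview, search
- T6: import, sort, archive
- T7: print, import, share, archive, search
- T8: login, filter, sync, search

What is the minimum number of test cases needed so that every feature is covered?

3

T1, T3, T8 together cover {print, import, login, sort, share, archive, filter, sync, preview, search} — every feature.
No 2 of the 8 test cases cover everything (all 28 pairs fall short), so 3 is minimum.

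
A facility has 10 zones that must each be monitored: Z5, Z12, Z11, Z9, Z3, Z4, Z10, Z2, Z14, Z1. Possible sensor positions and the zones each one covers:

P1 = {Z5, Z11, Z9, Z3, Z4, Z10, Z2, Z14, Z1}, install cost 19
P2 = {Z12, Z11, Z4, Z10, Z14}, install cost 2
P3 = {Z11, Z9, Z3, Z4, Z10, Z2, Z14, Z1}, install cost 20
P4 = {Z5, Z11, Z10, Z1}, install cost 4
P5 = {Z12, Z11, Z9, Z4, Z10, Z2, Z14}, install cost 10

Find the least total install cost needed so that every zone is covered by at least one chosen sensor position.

P1, P2 cover every zone at install cost 19 + 2 = 21.
Any cover uses at least 2 sensor positions; among all covering selections none totals below 21.
Greedy by coverage-per-install cost would pick P2, P4, P5, P1 for 35 — worse than the optimum 21.

21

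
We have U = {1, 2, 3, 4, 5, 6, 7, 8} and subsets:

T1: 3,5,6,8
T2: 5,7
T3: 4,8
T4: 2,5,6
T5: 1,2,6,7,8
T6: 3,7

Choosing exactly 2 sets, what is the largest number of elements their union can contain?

Choosing T1, T5 covers {1, 2, 3, 5, 6, 7, 8} — 7 elements.
No choice of 2 sets does better; here 4 is left uncovered.

7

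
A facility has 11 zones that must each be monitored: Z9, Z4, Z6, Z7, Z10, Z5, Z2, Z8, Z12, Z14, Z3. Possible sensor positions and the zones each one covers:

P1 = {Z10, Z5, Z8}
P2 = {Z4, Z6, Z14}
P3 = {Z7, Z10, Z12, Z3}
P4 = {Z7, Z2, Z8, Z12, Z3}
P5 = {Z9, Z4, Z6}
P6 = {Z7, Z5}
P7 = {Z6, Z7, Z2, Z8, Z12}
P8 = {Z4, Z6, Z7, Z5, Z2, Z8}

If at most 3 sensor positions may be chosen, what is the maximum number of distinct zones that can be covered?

10

Choosing P1, P2, P4 covers {Z4, Z6, Z7, Z10, Z5, Z2, Z8, Z12, Z14, Z3} — 10 zones.
No choice of 3 sensor positions does better; here Z9 is left uncovered.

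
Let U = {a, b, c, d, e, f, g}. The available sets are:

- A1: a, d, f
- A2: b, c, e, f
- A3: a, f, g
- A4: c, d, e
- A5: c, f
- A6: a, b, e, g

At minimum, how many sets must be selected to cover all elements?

A1, A2, A3 together cover {a, b, c, d, e, f, g} — every element.
No 2 of the 6 sets cover everything (all 15 pairs fall short), so 3 is minimum.

3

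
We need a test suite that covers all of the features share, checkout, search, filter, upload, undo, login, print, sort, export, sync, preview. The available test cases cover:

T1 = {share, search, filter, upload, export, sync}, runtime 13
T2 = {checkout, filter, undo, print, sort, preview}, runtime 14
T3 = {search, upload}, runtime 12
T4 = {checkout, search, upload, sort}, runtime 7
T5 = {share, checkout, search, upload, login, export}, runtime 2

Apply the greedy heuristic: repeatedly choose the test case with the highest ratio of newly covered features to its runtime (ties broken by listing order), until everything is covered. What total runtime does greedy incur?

29

Pick 1: T5 adds 6 new (share, checkout, search, upload, login, export) at runtime 2 (ratio 6/2).
Pick 2: T2 adds 5 new (filter, undo, print, sort, preview) at runtime 14 (ratio 5/14).
Pick 3: T1 adds 1 new (sync) at runtime 13 (ratio 1/13).
Greedy total runtime: 2 + 14 + 13 = 29.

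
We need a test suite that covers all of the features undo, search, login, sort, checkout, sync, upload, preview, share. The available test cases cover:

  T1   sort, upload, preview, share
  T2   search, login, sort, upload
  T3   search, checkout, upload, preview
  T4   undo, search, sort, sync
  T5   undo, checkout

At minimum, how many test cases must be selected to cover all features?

4

T1, T2, T3, T4 together cover {undo, search, login, sort, checkout, sync, upload, preview, share} — every feature.
No 3 of the 5 test cases cover everything (all 10 triples fall short), so 4 is minimum.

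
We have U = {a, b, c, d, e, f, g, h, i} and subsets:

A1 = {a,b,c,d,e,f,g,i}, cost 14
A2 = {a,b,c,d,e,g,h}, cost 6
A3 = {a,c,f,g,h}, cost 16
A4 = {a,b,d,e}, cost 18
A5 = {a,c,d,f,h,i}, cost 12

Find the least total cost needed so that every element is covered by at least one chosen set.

18

A2, A5 cover every element at cost 6 + 12 = 18.
Any cover uses at least 2 sets; among all covering selections none totals below 18.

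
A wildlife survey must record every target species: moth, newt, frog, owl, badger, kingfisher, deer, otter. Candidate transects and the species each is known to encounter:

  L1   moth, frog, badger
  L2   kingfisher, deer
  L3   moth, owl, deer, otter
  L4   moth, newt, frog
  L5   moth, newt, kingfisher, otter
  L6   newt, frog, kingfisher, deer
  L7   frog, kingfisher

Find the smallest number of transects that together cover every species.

L1, L3, L5 together cover {moth, newt, frog, owl, badger, kingfisher, deer, otter} — every species.
No 2 of the 7 transects cover everything (all 21 pairs fall short), so 3 is minimum.

3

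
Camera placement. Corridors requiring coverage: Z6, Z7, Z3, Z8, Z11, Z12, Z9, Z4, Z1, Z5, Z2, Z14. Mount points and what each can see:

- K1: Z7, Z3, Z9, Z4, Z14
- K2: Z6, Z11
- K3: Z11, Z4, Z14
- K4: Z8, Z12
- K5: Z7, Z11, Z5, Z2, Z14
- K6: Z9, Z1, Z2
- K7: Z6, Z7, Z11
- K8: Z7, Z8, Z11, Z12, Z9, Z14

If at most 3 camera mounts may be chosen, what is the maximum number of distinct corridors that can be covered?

10

Choosing K1, K4, K5 covers {Z7, Z3, Z8, Z11, Z12, Z9, Z4, Z5, Z2, Z14} — 10 corridors.
No choice of 3 camera mounts does better; here Z6, Z1 are left uncovered.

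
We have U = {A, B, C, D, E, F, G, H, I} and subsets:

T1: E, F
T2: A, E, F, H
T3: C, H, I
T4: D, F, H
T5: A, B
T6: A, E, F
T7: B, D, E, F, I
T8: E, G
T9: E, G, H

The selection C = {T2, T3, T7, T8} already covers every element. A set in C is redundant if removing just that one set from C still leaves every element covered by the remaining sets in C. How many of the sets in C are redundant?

Drop T2: A uncovered — not redundant.
Drop T3: C uncovered — not redundant.
Drop T7: B, D uncovered — not redundant.
Drop T8: G uncovered — not redundant.
None of the sets in C is redundant.

0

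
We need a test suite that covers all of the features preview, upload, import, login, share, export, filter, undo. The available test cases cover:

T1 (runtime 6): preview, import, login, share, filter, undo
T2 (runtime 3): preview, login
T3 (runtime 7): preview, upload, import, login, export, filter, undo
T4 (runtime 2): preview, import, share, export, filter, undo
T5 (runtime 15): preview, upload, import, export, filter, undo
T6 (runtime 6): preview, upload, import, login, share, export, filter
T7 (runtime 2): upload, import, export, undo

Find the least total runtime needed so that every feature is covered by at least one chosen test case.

T2, T4, T7 cover every feature at runtime 3 + 2 + 2 = 7.
Any cover uses at least 2 test cases; among all covering selections none totals below 7.

7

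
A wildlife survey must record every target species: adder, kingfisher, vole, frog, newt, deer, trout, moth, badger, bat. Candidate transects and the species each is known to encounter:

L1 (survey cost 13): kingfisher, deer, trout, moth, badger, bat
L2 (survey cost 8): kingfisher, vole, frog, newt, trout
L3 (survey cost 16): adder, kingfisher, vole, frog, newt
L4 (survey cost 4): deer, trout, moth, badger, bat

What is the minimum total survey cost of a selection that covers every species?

20

L3, L4 cover every species at survey cost 16 + 4 = 20.
Any cover uses at least 2 transects; among all covering selections none totals below 20.
Greedy by coverage-per-survey cost would pick L4, L2, L3 for 28 — worse than the optimum 20.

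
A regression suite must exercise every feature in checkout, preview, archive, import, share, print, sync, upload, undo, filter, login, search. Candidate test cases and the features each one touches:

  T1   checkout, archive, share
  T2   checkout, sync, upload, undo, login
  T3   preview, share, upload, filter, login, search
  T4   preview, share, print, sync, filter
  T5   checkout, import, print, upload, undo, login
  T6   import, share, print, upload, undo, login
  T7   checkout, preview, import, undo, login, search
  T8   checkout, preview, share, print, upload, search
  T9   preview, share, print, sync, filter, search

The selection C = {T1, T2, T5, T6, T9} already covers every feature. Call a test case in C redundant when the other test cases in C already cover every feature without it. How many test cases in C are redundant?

Drop T1: archive uncovered — not redundant.
Drop T2: the rest still cover every feature — redundant.
Drop T5: the rest still cover every feature — redundant.
Drop T6: the rest still cover every feature — redundant.
Drop T9: preview, filter, search uncovered — not redundant.
3 redundant: T2, T5, T6.

3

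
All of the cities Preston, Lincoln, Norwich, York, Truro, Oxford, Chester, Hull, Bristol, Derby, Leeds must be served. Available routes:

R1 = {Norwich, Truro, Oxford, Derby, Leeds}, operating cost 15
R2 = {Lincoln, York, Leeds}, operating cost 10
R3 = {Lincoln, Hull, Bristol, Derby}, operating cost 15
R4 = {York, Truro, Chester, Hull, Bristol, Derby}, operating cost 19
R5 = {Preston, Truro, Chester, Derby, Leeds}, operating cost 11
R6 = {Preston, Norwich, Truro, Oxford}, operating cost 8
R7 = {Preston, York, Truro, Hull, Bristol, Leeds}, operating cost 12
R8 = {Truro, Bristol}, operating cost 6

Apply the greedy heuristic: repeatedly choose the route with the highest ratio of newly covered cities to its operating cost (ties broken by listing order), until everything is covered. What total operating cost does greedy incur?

Pick 1: R6 adds 4 new (Preston, Norwich, Truro, Oxford) at operating cost 8 (ratio 4/8).
Pick 2: R7 adds 4 new (York, Hull, Bristol, Leeds) at operating cost 12 (ratio 4/12).
Pick 3: R5 adds 2 new (Chester, Derby) at operating cost 11 (ratio 2/11).
Pick 4: R2 adds 1 new (Lincoln) at operating cost 10 (ratio 1/10).
Greedy total operating cost: 8 + 12 + 11 + 10 = 41. (The true optimum is 37, so greedy overshoots here.)

41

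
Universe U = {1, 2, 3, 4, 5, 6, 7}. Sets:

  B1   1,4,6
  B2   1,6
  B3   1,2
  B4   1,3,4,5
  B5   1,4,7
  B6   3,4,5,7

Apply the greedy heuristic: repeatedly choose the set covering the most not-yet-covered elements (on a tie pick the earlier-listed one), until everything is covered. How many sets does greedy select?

Pick 1: B4 covers 4 new elements (1, 3, 4, 5).
Pick 2: B1 covers 1 new elements (6).
Pick 3: B3 covers 1 new elements (2).
Pick 4: B5 covers 1 new elements (7).
Greedy uses 4 sets. (The true minimum is 3.)

4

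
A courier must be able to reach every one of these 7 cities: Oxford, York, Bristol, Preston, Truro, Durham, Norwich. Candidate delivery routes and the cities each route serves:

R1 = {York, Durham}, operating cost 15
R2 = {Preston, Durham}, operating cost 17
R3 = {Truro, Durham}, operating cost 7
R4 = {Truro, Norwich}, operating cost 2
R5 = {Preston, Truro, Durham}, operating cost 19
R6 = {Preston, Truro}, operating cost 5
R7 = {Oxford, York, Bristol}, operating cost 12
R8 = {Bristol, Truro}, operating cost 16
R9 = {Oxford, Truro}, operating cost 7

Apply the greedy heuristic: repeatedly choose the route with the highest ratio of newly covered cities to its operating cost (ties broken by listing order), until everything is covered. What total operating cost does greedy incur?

26

Pick 1: R4 adds 2 new (Truro, Norwich) at operating cost 2 (ratio 2/2).
Pick 2: R7 adds 3 new (Oxford, York, Bristol) at operating cost 12 (ratio 3/12).
Pick 3: R6 adds 1 new (Preston) at operating cost 5 (ratio 1/5).
Pick 4: R3 adds 1 new (Durham) at operating cost 7 (ratio 1/7).
Greedy total operating cost: 2 + 12 + 5 + 7 = 26.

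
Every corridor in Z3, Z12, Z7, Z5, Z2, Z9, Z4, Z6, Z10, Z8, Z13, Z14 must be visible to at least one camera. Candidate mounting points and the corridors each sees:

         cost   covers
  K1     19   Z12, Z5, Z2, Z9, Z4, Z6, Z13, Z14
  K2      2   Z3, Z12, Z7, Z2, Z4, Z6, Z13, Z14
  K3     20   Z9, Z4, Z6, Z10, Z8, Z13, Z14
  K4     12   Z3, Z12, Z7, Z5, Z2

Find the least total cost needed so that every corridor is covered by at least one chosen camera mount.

K3, K4 cover every corridor at cost 20 + 12 = 32.
Any cover uses at least 2 camera mounts; among all covering selections none totals below 32.

32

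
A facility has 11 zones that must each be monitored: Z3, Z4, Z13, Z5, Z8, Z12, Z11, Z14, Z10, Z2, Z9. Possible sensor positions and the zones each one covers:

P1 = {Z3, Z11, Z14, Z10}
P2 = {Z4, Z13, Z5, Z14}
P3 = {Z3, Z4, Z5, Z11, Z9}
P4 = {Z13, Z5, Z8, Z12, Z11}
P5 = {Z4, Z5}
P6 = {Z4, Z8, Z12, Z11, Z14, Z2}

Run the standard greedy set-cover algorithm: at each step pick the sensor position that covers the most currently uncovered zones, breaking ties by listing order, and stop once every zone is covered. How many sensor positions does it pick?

Pick 1: P6 covers 6 new zones (Z4, Z8, Z12, Z11, Z14, Z2).
Pick 2: P3 covers 3 new zones (Z3, Z5, Z9).
Pick 3: P1 covers 1 new zones (Z10).
Pick 4: P2 covers 1 new zones (Z13).
Greedy uses 4 sensor positions.

4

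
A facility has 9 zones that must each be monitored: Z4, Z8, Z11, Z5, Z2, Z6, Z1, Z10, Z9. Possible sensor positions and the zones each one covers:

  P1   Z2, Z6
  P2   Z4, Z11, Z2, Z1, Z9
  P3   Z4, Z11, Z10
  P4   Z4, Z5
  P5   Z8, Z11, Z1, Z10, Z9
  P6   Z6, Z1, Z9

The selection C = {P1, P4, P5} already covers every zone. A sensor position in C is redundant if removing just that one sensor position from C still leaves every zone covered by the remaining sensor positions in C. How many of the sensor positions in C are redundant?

0

Drop P1: Z2, Z6 uncovered — not redundant.
Drop P4: Z4, Z5 uncovered — not redundant.
Drop P5: Z8, Z11, Z1, Z10, … uncovered — not redundant.
None of the sensor positions in C is redundant.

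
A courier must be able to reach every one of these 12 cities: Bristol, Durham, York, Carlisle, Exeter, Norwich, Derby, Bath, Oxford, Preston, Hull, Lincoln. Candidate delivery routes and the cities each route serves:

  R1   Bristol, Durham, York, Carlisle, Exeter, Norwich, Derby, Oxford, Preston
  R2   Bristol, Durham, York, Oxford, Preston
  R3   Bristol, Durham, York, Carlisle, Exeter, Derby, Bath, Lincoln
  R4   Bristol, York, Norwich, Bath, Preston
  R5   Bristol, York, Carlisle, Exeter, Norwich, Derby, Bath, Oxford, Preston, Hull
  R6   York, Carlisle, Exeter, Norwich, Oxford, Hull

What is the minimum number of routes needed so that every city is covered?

2

R3, R5 together cover {Bristol, Durham, York, Carlisle, Exeter, Norwich, Derby, Bath, Oxford, Preston, Hull, Lincoln} — every city.
No single route contains all 12 cities, so 2 is optimal.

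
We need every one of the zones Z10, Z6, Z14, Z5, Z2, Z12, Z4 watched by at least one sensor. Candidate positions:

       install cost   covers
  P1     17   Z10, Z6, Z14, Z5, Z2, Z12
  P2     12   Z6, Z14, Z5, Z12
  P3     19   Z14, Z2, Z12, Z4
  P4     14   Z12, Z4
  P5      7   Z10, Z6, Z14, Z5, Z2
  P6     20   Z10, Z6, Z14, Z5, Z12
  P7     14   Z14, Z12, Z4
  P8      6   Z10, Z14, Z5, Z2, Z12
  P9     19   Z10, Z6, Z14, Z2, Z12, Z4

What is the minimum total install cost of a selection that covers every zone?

21

P4, P5 cover every zone at install cost 14 + 7 = 21.
Any cover uses at least 2 sensor positions; among all covering selections none totals below 21.
Greedy by coverage-per-install cost would pick P8, P5, P4 for 27 — worse than the optimum 21.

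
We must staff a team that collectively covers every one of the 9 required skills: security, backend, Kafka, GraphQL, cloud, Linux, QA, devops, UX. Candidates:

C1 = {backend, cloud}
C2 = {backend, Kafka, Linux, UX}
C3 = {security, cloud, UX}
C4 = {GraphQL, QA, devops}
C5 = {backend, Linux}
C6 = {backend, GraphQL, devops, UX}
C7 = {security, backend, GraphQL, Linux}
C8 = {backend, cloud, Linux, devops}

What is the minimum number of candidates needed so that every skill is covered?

C2, C3, C4 together cover {security, backend, Kafka, GraphQL, cloud, Linux, QA, devops, UX} — every skill.
No 2 of the 8 candidates cover everything (all 28 pairs fall short), so 3 is minimum.

3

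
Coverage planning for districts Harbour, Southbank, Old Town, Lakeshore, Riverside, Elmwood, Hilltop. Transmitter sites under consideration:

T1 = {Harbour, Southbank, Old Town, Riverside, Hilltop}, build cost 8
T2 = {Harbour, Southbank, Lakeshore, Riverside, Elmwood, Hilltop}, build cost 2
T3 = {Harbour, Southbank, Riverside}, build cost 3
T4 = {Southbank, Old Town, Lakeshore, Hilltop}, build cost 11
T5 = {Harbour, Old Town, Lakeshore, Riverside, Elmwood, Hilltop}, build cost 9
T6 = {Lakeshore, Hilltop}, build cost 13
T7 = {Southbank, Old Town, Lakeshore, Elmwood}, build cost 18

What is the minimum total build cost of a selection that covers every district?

10

T1, T2 cover every district at build cost 8 + 2 = 10.
Any cover uses at least 2 transmitter sites; among all covering selections none totals below 10.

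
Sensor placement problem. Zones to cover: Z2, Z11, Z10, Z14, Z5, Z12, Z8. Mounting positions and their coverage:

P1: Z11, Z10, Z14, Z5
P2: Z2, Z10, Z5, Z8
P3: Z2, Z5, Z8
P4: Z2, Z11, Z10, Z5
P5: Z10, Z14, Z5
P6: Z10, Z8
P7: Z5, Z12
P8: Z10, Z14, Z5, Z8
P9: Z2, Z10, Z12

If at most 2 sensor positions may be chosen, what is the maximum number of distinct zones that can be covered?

6

Choosing P1, P2 covers {Z2, Z11, Z10, Z14, Z5, Z8} — 6 zones.
No choice of 2 sensor positions does better; here Z12 is left uncovered.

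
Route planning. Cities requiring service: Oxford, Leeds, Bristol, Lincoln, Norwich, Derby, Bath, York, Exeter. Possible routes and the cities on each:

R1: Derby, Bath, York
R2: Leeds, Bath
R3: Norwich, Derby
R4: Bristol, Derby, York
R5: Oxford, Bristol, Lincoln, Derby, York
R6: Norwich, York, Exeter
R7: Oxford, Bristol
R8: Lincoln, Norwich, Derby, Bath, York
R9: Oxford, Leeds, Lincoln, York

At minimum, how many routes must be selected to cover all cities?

3

R2, R5, R6 together cover {Oxford, Leeds, Bristol, Lincoln, Norwich, Derby, Bath, York, Exeter} — every city.
No 2 of the 9 routes cover everything (all 36 pairs fall short), so 3 is minimum.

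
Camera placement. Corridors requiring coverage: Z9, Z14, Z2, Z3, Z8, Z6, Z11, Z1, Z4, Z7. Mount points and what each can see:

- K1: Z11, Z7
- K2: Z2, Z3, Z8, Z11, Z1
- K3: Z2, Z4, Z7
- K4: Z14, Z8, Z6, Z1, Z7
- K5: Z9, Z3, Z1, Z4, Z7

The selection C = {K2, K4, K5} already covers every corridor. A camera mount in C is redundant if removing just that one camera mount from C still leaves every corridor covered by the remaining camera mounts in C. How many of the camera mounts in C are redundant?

Drop K2: Z2, Z11 uncovered — not redundant.
Drop K4: Z14, Z6 uncovered — not redundant.
Drop K5: Z9, Z4 uncovered — not redundant.
None of the camera mounts in C is redundant.

0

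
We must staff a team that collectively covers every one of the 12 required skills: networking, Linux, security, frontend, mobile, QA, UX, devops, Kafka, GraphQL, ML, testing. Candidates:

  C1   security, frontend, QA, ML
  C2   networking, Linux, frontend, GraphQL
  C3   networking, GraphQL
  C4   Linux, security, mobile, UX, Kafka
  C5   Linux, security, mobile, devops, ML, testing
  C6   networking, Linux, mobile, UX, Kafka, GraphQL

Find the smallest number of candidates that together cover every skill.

C1, C5, C6 together cover {networking, Linux, security, frontend, mobile, QA, UX, devops, Kafka, GraphQL, ML, testing} — every skill.
No 2 of the 6 candidates cover everything (all 15 pairs fall short), so 3 is minimum.

3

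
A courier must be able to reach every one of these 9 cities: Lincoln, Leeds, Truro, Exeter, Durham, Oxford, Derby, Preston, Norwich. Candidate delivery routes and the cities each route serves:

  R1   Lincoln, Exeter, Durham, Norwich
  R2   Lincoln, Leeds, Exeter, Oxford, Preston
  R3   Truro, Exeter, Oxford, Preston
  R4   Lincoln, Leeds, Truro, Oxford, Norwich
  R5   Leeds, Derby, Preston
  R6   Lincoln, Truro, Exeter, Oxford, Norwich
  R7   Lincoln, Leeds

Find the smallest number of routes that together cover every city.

R1, R3, R5 together cover {Lincoln, Leeds, Truro, Exeter, Durham, Oxford, Derby, Preston, Norwich} — every city.
No 2 of the 7 routes cover everything (all 21 pairs fall short), so 3 is minimum.
Greedy (largest uncovered first) would take R2, R1, R3, R5 — 4 routes — but 3 suffice.

3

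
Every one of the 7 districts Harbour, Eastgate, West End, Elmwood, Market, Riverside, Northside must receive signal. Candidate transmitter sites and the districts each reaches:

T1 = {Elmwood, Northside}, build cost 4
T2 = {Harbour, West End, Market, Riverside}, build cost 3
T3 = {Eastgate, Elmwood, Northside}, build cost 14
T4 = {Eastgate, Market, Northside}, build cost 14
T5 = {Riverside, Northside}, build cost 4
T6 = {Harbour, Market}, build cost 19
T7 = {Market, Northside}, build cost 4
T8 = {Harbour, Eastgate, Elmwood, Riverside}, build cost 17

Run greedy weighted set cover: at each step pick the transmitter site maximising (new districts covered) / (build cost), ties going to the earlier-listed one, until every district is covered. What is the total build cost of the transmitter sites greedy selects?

Pick 1: T2 adds 4 new (Harbour, West End, Market, Riverside) at build cost 3 (ratio 4/3).
Pick 2: T1 adds 2 new (Elmwood, Northside) at build cost 4 (ratio 2/4).
Pick 3: T3 adds 1 new (Eastgate) at build cost 14 (ratio 1/14).
Greedy total build cost: 3 + 4 + 14 = 21. (The true optimum is 17, so greedy overshoots here.)

21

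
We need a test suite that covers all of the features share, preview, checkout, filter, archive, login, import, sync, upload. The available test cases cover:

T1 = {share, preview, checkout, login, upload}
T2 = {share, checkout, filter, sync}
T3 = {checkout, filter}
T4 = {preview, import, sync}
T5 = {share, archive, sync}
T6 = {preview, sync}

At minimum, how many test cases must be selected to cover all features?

4

T1, T2, T4, T5 together cover {share, preview, checkout, filter, archive, login, import, sync, upload} — every feature.
No 3 of the 6 test cases cover everything (all 20 triples fall short), so 4 is minimum.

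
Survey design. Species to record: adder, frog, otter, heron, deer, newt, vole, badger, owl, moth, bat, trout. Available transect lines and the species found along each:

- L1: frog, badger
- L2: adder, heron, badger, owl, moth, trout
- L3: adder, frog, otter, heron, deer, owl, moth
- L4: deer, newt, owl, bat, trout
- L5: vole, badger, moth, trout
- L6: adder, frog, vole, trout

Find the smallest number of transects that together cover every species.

3

L3, L4, L5 together cover {adder, frog, otter, heron, deer, newt, vole, badger, owl, moth, bat, trout} — every species.
No 2 of the 6 transects cover everything (all 15 pairs fall short), so 3 is minimum.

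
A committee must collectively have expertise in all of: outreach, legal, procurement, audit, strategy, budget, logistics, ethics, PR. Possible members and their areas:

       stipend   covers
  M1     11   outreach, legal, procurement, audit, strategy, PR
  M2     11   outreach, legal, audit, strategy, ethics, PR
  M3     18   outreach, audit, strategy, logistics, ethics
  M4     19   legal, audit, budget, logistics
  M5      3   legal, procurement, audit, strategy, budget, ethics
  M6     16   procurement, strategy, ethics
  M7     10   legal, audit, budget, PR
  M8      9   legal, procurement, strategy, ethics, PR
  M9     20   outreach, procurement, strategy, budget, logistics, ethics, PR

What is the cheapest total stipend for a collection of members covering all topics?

M5, M9 cover every topic at stipend 3 + 20 = 23.
Any cover uses at least 2 members; among all covering selections none totals below 23.
Greedy by coverage-per-stipend would pick M5, M1, M3 for 32 — worse than the optimum 23.

23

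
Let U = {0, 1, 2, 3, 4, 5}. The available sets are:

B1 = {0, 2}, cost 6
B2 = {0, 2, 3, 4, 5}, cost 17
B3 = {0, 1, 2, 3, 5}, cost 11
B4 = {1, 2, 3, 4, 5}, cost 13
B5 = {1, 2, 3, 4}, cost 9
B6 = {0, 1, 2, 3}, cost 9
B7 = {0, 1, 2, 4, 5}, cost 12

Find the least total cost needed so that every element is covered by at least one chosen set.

19

B1, B4 cover every element at cost 6 + 13 = 19.
Any cover uses at least 2 sets; among all covering selections none totals below 19.
Greedy by coverage-per-cost would pick B3, B5 for 20 — worse than the optimum 19.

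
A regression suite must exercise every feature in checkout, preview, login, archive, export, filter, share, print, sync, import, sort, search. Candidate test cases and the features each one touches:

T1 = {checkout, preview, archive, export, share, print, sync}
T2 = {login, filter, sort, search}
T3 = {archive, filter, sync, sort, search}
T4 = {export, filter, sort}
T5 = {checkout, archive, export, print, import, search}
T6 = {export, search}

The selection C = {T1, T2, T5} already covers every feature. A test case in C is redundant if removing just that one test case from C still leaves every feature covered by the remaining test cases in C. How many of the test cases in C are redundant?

Drop T1: preview, share, sync uncovered — not redundant.
Drop T2: login, filter, sort uncovered — not redundant.
Drop T5: import uncovered — not redundant.
None of the test cases in C is redundant.

0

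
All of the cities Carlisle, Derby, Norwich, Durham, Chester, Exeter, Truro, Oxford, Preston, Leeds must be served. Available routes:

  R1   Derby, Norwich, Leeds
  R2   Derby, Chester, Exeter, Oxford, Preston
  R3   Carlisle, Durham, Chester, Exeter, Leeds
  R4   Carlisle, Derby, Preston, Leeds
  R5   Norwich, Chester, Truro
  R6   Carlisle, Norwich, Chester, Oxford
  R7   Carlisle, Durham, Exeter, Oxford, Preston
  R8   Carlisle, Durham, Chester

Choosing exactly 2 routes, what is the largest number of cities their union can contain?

8

Choosing R1, R7 covers {Carlisle, Derby, Norwich, Durham, Exeter, Oxford, Preston, Leeds} — 8 cities.
No choice of 2 routes does better; here Chester, Truro are left uncovered.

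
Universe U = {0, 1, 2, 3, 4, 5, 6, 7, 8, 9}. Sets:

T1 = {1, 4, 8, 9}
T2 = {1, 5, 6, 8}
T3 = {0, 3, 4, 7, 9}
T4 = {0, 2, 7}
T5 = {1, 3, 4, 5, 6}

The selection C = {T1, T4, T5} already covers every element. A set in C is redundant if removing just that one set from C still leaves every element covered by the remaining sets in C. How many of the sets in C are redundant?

0

Drop T1: 8, 9 uncovered — not redundant.
Drop T4: 0, 2, 7 uncovered — not redundant.
Drop T5: 3, 5, 6 uncovered — not redundant.
None of the sets in C is redundant.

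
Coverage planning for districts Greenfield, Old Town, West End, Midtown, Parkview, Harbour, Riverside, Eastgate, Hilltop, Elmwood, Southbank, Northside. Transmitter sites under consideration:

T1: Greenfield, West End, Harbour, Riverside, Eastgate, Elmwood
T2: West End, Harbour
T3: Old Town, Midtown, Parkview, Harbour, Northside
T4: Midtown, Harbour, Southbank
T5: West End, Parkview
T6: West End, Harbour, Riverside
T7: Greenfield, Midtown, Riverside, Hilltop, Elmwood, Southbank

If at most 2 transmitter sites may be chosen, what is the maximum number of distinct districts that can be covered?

10

Choosing T1, T3 covers {Greenfield, Old Town, West End, Midtown, Parkview, Harbour, Riverside, Eastgate, Elmwood, Northside} — 10 districts.
No choice of 2 transmitter sites does better; here Hilltop, Southbank are left uncovered.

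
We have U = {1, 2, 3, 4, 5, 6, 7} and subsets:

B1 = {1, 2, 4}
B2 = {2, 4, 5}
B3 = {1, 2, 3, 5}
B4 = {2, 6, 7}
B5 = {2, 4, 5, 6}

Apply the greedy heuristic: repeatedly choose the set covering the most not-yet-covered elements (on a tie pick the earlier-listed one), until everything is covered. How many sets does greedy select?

Pick 1: B3 covers 4 new elements (1, 2, 3, 5).
Pick 2: B4 covers 2 new elements (6, 7).
Pick 3: B1 covers 1 new elements (4).
Greedy uses 3 sets.

3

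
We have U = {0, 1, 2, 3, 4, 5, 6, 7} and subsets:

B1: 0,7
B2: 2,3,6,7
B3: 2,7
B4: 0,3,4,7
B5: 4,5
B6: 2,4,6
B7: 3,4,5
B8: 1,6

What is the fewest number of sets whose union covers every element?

4

B1, B2, B5, B8 together cover {0, 1, 2, 3, 4, 5, 6, 7} — every element.
No 3 of the 8 sets cover everything (all 56 triples fall short), so 4 is minimum.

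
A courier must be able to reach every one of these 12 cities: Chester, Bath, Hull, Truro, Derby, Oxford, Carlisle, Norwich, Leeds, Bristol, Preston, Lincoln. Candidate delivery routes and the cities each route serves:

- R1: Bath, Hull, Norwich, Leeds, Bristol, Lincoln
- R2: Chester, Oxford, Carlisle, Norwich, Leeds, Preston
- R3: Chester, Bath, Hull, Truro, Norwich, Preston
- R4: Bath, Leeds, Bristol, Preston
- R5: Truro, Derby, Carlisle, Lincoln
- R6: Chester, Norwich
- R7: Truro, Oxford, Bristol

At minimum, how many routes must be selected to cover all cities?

R1, R2, R5 together cover {Chester, Bath, Hull, Truro, Derby, Oxford, Carlisle, Norwich, Leeds, Bristol, Preston, Lincoln} — every city.
No 2 of the 7 routes cover everything (all 21 pairs fall short), so 3 is minimum.

3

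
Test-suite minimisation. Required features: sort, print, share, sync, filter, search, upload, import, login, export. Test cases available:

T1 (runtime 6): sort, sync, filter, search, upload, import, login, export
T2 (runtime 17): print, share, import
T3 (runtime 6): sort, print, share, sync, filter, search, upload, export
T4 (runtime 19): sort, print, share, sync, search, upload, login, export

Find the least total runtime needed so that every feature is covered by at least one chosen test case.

12

T1, T3 cover every feature at runtime 6 + 6 = 12.
Any cover uses at least 2 test cases; among all covering selections none totals below 12.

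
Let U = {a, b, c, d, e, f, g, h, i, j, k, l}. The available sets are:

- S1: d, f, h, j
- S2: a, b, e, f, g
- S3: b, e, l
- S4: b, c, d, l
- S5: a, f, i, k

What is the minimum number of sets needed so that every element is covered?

4

S1, S2, S4, S5 together cover {a, b, c, d, e, f, g, h, i, j, k, l} — every element.
No 3 of the 5 sets cover everything (all 10 triples fall short), so 4 is minimum.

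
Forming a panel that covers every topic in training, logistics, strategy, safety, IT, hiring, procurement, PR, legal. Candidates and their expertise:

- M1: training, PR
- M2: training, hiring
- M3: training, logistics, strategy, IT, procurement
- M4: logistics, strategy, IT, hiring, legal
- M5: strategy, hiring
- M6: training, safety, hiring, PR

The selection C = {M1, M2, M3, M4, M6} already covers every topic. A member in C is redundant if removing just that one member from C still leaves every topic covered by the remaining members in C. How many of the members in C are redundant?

Drop M1: the rest still cover every topic — redundant.
Drop M2: the rest still cover every topic — redundant.
Drop M3: procurement uncovered — not redundant.
Drop M4: legal uncovered — not redundant.
Drop M6: safety uncovered — not redundant.
2 redundant: M1, M2.

2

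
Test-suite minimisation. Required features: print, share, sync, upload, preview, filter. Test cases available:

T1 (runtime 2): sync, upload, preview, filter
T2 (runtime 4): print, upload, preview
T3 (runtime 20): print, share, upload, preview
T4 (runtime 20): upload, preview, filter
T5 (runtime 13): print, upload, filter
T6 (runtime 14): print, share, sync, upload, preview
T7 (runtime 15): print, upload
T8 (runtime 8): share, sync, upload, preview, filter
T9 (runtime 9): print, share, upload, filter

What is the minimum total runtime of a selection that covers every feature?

11

T1, T9 cover every feature at runtime 2 + 9 = 11.
Any cover uses at least 2 test cases; among all covering selections none totals below 11.
Greedy by coverage-per-runtime would pick T1, T2, T8 for 14 — worse than the optimum 11.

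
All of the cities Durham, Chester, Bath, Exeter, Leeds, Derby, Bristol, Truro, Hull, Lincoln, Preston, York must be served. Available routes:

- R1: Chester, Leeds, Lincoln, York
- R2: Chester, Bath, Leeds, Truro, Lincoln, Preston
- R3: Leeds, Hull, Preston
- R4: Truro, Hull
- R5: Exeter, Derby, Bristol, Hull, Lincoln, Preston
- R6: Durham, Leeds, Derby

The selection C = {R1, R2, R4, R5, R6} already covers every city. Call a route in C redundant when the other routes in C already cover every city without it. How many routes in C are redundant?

Drop R1: York uncovered — not redundant.
Drop R2: Bath uncovered — not redundant.
Drop R4: the rest still cover every city — redundant.
Drop R5: Exeter, Bristol uncovered — not redundant.
Drop R6: Durham uncovered — not redundant.
1 redundant: R4.

1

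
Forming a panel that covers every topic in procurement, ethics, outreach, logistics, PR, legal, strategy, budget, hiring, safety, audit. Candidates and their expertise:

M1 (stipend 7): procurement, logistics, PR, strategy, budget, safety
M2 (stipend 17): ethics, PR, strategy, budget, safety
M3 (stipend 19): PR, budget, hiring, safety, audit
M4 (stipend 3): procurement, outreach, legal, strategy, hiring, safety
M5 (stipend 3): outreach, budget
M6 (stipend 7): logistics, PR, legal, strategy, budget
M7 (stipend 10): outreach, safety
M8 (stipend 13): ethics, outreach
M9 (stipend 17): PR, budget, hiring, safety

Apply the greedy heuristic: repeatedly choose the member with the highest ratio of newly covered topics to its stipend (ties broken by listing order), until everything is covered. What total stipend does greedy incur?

Pick 1: M4 adds 6 new (procurement, outreach, legal, strategy, hiring, safety) at stipend 3 (ratio 6/3).
Pick 2: M1 adds 3 new (logistics, PR, budget) at stipend 7 (ratio 3/7).
Pick 3: M8 adds 1 new (ethics) at stipend 13 (ratio 1/13).
Pick 4: M3 adds 1 new (audit) at stipend 19 (ratio 1/19).
Greedy total stipend: 3 + 7 + 13 + 19 = 42.

42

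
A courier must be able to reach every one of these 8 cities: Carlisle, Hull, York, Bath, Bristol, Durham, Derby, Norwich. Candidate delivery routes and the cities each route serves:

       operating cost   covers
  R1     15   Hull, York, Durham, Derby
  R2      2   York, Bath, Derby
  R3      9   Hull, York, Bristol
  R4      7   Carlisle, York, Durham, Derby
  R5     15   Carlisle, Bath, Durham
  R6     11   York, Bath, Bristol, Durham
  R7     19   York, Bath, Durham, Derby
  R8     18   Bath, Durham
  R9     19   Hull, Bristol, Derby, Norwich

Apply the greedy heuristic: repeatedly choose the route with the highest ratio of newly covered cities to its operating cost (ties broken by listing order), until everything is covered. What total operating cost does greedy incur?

Pick 1: R2 adds 3 new (York, Bath, Derby) at operating cost 2 (ratio 3/2).
Pick 2: R4 adds 2 new (Carlisle, Durham) at operating cost 7 (ratio 2/7).
Pick 3: R3 adds 2 new (Hull, Bristol) at operating cost 9 (ratio 2/9).
Pick 4: R9 adds 1 new (Norwich) at operating cost 19 (ratio 1/19).
Greedy total operating cost: 2 + 7 + 9 + 19 = 37. (The true optimum is 28, so greedy overshoots here.)

37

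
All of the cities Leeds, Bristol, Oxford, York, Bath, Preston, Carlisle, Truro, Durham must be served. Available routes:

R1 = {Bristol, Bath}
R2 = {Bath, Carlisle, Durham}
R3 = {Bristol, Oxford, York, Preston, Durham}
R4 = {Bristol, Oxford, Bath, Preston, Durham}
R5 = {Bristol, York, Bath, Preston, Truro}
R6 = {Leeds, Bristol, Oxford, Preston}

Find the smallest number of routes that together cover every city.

R2, R5, R6 together cover {Leeds, Bristol, Oxford, York, Bath, Preston, Carlisle, Truro, Durham} — every city.
No 2 of the 6 routes cover everything (all 15 pairs fall short), so 3 is minimum.
Greedy (largest uncovered first) would take R3, R2, R5, R6 — 4 routes — but 3 suffice.

3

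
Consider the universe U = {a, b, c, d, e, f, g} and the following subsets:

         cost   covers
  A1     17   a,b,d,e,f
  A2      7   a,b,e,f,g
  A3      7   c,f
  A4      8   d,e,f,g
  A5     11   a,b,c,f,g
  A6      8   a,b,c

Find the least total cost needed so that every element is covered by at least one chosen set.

16

A4, A6 cover every element at cost 8 + 8 = 16.
Any cover uses at least 2 sets; among all covering selections none totals below 16.
Greedy by coverage-per-cost would pick A2, A3, A4 for 22 — worse than the optimum 16.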